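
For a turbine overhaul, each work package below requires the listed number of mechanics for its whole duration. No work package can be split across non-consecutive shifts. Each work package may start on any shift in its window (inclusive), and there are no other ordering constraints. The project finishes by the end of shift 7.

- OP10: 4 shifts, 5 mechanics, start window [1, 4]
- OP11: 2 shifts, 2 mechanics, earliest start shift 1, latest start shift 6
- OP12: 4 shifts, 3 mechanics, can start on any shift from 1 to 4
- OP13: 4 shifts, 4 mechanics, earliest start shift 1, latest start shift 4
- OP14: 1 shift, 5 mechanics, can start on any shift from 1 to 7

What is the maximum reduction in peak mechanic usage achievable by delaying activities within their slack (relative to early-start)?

7

Early-start peak: s1:19  s2:14  s3:12  s4:12  s5:0  s6:0  s7:0 ⇒ 19.
Leveled (OP10@1, OP11@1, OP12@1, OP13@3, OP14@5): s1:10  s2:10  s3:12  s4:12  s5:9  s6:4  s7:0 ⇒ 12.
Reduction 19 − 12 = 7.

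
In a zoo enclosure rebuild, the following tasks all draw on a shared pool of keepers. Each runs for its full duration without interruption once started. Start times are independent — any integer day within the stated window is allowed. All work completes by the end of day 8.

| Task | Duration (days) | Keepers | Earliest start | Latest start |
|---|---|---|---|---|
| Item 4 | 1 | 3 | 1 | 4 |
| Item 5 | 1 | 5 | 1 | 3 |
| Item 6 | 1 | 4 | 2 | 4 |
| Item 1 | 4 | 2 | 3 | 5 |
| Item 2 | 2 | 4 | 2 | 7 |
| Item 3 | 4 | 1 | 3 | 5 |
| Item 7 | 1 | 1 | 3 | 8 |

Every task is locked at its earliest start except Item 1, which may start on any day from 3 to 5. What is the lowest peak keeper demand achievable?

Item 1@3: d1:8  d2:8  d3:8  d4:3  d5:3  d6:3  d7:0  d8:0 → peak 8
Item 1@4: d1:8  d2:8  d3:6  d4:3  d5:3  d6:3  d7:2  d8:0 → peak 8
Item 1@5: d1:8  d2:8  d3:6  d4:1  d5:3  d6:3  d7:2  d8:2 → peak 8
Best is Item 1@3, peak 8.

8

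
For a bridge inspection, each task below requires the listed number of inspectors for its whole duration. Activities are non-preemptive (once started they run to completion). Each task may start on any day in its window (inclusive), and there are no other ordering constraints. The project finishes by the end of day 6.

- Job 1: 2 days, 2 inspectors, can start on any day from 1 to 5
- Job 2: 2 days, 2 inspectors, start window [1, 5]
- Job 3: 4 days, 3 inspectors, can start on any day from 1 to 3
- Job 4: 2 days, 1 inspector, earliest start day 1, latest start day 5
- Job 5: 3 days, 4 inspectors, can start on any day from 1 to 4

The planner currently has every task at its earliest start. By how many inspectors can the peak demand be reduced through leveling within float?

5

Early-start peak: d1:12  d2:12  d3:7  d4:3  d5:0  d6:0 ⇒ 12.
Leveled (Job 1@1, Job 2@1, Job 3@1, Job 4@5, Job 5@3): d1:7  d2:7  d3:7  d4:7  d5:5  d6:1 ⇒ 7.
Reduction 12 − 7 = 5.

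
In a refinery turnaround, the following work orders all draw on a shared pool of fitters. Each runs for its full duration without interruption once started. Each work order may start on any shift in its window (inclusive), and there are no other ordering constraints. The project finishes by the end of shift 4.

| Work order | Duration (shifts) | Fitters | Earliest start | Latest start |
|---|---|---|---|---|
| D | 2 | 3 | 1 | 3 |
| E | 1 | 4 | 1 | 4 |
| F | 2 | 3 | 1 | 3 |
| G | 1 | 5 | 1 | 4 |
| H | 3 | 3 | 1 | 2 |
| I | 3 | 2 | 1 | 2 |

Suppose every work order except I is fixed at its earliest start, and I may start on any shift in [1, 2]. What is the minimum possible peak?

I@1: s1:20  s2:11  s3:5  s4:0 → peak 20
I@2: s1:18  s2:11  s3:5  s4:2 → peak 18
Best is I@2, peak 18.

18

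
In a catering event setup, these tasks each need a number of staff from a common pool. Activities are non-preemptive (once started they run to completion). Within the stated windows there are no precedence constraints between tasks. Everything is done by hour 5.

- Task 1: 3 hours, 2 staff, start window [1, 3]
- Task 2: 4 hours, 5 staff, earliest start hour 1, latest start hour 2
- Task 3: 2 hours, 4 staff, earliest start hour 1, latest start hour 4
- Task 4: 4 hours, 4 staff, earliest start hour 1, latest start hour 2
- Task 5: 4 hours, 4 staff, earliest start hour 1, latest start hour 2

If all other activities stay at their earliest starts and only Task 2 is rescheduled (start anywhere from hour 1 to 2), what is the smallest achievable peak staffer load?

Task 2@1: h1:19  h2:19  h3:15  h4:13  h5:0 → peak 19
Task 2@2: h1:14  h2:19  h3:15  h4:13  h5:5 → peak 19
Best is Task 2@1, peak 19.

19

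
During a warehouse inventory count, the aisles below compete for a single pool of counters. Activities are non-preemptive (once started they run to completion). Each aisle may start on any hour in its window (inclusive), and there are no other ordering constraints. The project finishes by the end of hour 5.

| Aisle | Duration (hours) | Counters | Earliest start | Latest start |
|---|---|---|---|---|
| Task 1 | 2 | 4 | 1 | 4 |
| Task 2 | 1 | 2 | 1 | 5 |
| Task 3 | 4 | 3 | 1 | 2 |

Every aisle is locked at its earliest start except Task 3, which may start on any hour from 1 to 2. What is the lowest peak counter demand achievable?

Task 3@1: h1:9  h2:7  h3:3  h4:3  h5:0 → peak 9
Task 3@2: h1:6  h2:7  h3:3  h4:3  h5:3 → peak 7
Best is Task 3@2, peak 7.

7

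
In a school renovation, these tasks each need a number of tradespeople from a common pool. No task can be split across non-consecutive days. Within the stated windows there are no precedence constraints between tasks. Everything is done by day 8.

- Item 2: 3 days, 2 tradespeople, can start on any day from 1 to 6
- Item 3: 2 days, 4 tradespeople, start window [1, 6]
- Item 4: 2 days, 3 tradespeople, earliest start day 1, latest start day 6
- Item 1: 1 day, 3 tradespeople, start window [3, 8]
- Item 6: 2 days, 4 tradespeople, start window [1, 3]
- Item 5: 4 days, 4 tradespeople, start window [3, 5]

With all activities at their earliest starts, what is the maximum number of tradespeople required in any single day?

13

Early-start schedule: Item 2@1, Item 3@1, Item 4@1, Item 1@3, Item 6@1, Item 5@3.
Load per day: day 1: 13, day 2: 13, day 3: 9, day 4: 4, day 5: 4, day 6: 4, day 7: 0, day 8: 0.
Peak is 13.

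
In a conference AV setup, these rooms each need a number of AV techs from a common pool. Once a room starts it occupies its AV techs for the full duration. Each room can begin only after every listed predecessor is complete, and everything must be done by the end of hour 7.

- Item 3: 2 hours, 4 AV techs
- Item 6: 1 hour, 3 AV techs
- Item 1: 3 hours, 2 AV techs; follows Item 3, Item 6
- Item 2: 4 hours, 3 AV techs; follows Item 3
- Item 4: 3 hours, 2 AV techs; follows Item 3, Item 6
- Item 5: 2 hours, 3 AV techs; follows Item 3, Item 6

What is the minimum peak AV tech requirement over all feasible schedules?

7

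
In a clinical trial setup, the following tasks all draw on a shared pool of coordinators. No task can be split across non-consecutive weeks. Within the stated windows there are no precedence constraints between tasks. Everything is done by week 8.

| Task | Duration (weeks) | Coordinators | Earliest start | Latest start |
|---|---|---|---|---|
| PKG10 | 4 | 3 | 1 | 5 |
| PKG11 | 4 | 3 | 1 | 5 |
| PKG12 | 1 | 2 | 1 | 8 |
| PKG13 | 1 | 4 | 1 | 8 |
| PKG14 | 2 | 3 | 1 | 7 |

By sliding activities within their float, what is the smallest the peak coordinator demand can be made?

6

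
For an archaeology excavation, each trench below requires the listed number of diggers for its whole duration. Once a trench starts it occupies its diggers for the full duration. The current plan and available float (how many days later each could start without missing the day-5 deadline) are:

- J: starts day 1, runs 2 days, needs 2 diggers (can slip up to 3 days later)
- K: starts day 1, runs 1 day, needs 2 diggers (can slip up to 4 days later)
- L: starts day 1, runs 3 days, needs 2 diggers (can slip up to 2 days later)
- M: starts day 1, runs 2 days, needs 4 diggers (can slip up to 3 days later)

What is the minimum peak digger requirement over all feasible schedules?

Early-start (J@1, K@1, L@1, M@1) gives peak 10: d1:10  d2:8  d3:2  d4:0  d5:0.
Shift K→3, M→4.
Schedule J@1, K@3, L@1, M@4: d1:4  d2:4  d3:4  d4:4  d5:4 — peak 4.
Total digger-days = 20 over 5 days ⇒ peak ≥ ⌈20/5⌉ = 4, so 4 is optimal.

4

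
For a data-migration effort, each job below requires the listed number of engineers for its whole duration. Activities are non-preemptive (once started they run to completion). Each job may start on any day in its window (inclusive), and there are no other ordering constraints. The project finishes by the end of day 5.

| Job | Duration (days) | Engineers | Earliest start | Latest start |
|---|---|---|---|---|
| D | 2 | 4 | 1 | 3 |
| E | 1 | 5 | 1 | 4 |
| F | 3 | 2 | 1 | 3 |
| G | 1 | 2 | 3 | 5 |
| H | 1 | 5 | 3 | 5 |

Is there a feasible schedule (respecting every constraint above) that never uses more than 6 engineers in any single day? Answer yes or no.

Schedule D@1, E@4, F@1, G@3, H@5: d1:6  d2:6  d3:4  d4:5  d5:5 — peak 6 ≤ 6.

yes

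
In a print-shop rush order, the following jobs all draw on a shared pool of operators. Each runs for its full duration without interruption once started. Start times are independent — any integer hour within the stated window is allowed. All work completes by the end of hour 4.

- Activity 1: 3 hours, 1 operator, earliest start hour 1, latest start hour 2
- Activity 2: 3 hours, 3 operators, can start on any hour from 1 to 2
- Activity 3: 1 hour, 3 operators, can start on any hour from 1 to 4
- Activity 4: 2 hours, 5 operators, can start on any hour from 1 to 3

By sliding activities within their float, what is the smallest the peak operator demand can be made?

Early-start (Activity 1@1, Activity 2@1, Activity 3@1, Activity 4@1) gives peak 12: h1:12  h2:9  h3:4  h4:0.
Shift Activity 4→2.
Schedule Activity 1@1, Activity 2@1, Activity 3@1, Activity 4@2: h1:7  h2:9  h3:9  h4:0 — peak 9.

9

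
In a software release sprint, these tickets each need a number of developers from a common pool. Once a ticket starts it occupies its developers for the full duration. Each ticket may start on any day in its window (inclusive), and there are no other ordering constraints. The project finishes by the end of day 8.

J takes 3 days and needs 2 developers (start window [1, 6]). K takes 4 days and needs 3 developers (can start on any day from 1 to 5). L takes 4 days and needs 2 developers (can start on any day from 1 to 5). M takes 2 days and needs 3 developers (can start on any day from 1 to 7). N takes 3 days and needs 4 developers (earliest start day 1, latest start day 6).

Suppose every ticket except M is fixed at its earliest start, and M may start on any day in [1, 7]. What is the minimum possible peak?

M@1: d1:14  d2:14  d3:11  d4:5  d5:0  d6:0  d7:0  d8:0 → peak 14
M@2: d1:11  d2:14  d3:14  d4:5  d5:0  d6:0  d7:0  d8:0 → peak 14
M@3: d1:11  d2:11  d3:14  d4:8  d5:0  d6:0  d7:0  d8:0 → peak 14
M@4: d1:11  d2:11  d3:11  d4:8  d5:3  d6:0  d7:0  d8:0 → peak 11
M@5: d1:11  d2:11  d3:11  d4:5  d5:3  d6:3  d7:0  d8:0 → peak 11
M@6: d1:11  d2:11  d3:11  d4:5  d5:0  d6:3  d7:3  d8:0 → peak 11
M@7: d1:11  d2:11  d3:11  d4:5  d5:0  d6:0  d7:3  d8:3 → peak 11
Best is M@4, peak 11.

11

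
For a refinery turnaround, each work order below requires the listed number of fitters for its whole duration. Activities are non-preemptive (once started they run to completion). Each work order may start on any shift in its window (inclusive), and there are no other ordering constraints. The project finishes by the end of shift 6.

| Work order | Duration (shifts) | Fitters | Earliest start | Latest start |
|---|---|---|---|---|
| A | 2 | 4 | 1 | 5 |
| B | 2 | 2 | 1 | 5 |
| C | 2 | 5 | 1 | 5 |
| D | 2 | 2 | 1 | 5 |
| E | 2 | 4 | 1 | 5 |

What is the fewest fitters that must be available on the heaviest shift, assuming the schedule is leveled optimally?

6

Early-start (A@1, B@1, C@1, D@1, E@1) gives peak 17: s1:17  s2:17  s3:0  s4:0  s5:0  s6:0.
Shift C→3, D→5, E→5.
Schedule A@1, B@1, C@3, D@5, E@5: s1:6  s2:6  s3:5  s4:5  s5:6  s6:6 — peak 6.
Total fitter-shifts = 34 over 6 shifts ⇒ peak ≥ ⌈34/6⌉ = 6, so 6 is optimal.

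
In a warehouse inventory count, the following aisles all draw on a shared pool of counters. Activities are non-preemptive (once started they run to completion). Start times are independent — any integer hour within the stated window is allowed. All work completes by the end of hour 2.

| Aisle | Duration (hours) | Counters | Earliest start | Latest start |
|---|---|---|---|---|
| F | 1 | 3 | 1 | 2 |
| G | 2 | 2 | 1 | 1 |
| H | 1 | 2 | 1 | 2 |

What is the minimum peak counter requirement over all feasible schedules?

5

Early-start (F@1, G@1, H@1) gives peak 7: h1:7  h2:2.
Shift H→2.
Schedule F@1, G@1, H@2: h1:5  h2:4 — peak 5.
Total counter-hours = 9 over 2 hours ⇒ peak ≥ ⌈9/2⌉ = 5, so 5 is optimal.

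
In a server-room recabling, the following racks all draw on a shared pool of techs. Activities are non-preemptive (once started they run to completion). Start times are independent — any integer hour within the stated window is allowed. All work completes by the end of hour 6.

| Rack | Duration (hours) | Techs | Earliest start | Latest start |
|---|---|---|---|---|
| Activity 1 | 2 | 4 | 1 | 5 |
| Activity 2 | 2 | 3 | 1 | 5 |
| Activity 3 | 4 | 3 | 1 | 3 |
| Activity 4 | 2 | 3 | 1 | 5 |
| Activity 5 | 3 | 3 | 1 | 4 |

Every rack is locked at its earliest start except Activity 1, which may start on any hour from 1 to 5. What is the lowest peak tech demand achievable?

Activity 1@1: h1:16  h2:16  h3:6  h4:3  h5:0  h6:0 → peak 16
Activity 1@2: h1:12  h2:16  h3:10  h4:3  h5:0  h6:0 → peak 16
Activity 1@3: h1:12  h2:12  h3:10  h4:7  h5:0  h6:0 → peak 12
Activity 1@4: h1:12  h2:12  h3:6  h4:7  h5:4  h6:0 → peak 12
Activity 1@5: h1:12  h2:12  h3:6  h4:3  h5:4  h6:4 → peak 12
Best is Activity 1@3, peak 12.

12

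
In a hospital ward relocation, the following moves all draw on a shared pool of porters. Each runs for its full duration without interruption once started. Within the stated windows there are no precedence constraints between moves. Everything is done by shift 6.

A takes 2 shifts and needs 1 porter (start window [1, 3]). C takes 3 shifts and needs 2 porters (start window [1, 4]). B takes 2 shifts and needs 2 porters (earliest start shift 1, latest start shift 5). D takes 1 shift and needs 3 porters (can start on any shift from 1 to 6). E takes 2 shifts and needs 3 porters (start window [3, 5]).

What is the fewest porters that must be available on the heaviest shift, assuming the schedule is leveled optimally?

4

Early-start (A@1, C@1, B@1, D@1, E@3) gives peak 8: s1:8  s2:5  s3:5  s4:3  s5:0  s6:0.
Shift C→2, B→3, E→5.
Schedule A@1, C@2, B@3, D@1, E@5: s1:4  s2:3  s3:4  s4:4  s5:3  s6:3 — peak 4.
Total porter-shifts = 21 over 6 shifts ⇒ peak ≥ ⌈21/6⌉ = 4, so 4 is optimal.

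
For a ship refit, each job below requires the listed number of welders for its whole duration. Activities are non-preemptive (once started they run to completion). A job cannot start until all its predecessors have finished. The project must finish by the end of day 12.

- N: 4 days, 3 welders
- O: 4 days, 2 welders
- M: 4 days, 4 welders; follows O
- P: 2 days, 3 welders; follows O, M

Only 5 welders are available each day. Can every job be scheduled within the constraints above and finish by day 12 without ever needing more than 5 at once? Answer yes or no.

Schedule N@1, O@1, M@5, P@9: d1:5  d2:5  d3:5  d4:5  d5:4  d6:4  d7:4  d8:4  d9:3  d10:3  d11:0  d12:0 — peak 5 ≤ 5.

yes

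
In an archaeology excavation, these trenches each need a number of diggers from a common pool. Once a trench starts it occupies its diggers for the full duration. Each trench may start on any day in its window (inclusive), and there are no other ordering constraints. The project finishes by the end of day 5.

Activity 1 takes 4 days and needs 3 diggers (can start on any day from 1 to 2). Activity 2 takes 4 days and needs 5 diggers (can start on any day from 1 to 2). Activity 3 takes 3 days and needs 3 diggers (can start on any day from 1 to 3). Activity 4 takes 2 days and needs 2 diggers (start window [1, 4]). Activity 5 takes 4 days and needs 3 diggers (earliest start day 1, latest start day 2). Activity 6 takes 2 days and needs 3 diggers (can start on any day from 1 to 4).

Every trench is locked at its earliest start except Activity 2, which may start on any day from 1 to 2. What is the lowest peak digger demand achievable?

Activity 2@1: d1:19  d2:19  d3:14  d4:11  d5:0 → peak 19
Activity 2@2: d1:14  d2:19  d3:14  d4:11  d5:5 → peak 19
Best is Activity 2@1, peak 19.

19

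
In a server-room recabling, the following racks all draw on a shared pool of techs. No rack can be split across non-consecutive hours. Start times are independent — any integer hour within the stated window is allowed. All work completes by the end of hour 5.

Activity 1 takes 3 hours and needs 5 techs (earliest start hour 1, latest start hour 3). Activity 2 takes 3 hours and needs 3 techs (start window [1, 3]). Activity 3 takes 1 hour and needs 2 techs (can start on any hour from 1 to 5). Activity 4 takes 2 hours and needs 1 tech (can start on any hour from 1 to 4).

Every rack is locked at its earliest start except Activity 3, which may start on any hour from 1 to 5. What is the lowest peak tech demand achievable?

Activity 3@1: h1:11  h2:9  h3:8  h4:0  h5:0 → peak 11
Activity 3@2: h1:9  h2:11  h3:8  h4:0  h5:0 → peak 11
Activity 3@3: h1:9  h2:9  h3:10  h4:0  h5:0 → peak 10
Activity 3@4: h1:9  h2:9  h3:8  h4:2  h5:0 → peak 9
Activity 3@5: h1:9  h2:9  h3:8  h4:0  h5:2 → peak 9
Best is Activity 3@4, peak 9.

9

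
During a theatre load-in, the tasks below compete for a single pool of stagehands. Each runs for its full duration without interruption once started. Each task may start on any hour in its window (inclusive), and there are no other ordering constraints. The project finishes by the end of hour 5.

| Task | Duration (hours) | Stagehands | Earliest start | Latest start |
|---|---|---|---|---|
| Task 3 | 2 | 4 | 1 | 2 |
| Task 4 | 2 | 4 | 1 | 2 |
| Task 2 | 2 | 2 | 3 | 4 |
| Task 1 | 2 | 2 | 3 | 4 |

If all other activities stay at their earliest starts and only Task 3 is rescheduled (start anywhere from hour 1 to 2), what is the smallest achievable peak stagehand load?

8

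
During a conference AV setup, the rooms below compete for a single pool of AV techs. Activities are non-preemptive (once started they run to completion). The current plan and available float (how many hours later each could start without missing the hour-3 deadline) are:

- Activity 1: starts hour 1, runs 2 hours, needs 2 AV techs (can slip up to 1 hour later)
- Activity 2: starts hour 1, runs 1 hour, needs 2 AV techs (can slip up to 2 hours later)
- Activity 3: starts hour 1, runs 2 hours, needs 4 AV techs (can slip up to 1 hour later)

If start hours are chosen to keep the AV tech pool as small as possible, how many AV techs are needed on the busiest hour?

6

Early-start (Activity 1@1, Activity 2@1, Activity 3@1) gives peak 8: h1:8  h2:6  h3:0.
Shift Activity 3→2.
Schedule Activity 1@1, Activity 2@1, Activity 3@2: h1:4  h2:6  h3:4 — peak 6.
No arrangement of the 12 feasible schedules does better.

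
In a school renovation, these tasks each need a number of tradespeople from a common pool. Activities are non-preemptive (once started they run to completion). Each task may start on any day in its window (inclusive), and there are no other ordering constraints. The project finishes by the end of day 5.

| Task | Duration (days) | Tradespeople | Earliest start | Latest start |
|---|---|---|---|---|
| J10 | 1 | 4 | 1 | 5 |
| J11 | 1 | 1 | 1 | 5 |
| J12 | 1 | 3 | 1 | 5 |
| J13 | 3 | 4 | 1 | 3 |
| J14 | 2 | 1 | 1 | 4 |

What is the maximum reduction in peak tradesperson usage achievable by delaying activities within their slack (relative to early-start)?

8

Early-start peak: d1:13  d2:5  d3:4  d4:0  d5:0 ⇒ 13.
Leveled (J10@1, J11@1, J12@2, J13@3, J14@2): d1:5  d2:4  d3:5  d4:4  d5:4 ⇒ 5.
Reduction 13 − 5 = 8.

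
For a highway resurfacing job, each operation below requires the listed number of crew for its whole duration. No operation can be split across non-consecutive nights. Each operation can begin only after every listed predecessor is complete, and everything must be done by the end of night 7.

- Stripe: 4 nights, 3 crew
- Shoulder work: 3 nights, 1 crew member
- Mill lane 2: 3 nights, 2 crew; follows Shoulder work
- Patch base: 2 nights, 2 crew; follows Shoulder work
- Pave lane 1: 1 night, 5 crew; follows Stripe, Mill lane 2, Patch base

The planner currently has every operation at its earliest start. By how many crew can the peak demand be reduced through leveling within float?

2

Early-start peak: n1:4  n2:4  n3:4  n4:7  n5:4  n6:2  n7:5 ⇒ 7.
Leveled (Stripe@1, Shoulder work@1, Mill lane 2@4, Patch base@5, Pave lane 1@7): n1:4  n2:4  n3:4  n4:5  n5:4  n6:4  n7:5 ⇒ 5.
Reduction 7 − 5 = 2.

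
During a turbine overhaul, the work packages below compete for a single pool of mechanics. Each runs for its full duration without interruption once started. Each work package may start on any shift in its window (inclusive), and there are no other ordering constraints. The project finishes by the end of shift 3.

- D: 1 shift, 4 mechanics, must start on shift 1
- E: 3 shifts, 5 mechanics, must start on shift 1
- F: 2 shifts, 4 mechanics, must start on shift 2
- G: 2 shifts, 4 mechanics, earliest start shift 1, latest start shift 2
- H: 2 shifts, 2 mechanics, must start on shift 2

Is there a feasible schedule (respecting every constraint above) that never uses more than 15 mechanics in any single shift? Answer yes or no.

yes

Schedule D@1, E@1, F@2, G@1, H@2: s1:13  s2:15  s3:11 — peak 15 ≤ 15.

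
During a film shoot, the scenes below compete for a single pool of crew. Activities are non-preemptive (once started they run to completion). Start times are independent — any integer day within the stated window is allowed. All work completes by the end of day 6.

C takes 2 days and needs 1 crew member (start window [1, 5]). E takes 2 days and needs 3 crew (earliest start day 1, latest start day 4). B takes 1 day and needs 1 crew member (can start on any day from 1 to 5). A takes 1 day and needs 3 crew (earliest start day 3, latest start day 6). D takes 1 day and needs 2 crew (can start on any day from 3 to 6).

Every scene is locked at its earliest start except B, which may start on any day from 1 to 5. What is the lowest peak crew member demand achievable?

5

B@1: d1:5  d2:4  d3:5  d4:0  d5:0  d6:0 → peak 5
B@2: d1:4  d2:5  d3:5  d4:0  d5:0  d6:0 → peak 5
B@3: d1:4  d2:4  d3:6  d4:0  d5:0  d6:0 → peak 6
B@4: d1:4  d2:4  d3:5  d4:1  d5:0  d6:0 → peak 5
B@5: d1:4  d2:4  d3:5  d4:0  d5:1  d6:0 → peak 5
Best is B@1, peak 5.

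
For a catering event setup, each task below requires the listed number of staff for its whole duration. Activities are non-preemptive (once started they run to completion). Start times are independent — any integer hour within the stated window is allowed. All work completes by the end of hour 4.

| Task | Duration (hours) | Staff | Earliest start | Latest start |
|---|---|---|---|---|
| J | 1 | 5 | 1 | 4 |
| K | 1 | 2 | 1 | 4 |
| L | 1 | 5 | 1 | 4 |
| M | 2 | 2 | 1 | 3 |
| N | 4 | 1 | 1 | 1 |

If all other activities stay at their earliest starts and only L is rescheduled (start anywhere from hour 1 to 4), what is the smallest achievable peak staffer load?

10

L@1: h1:15  h2:3  h3:1  h4:1 → peak 15
L@2: h1:10  h2:8  h3:1  h4:1 → peak 10
L@3: h1:10  h2:3  h3:6  h4:1 → peak 10
L@4: h1:10  h2:3  h3:1  h4:6 → peak 10
Best is L@2, peak 10.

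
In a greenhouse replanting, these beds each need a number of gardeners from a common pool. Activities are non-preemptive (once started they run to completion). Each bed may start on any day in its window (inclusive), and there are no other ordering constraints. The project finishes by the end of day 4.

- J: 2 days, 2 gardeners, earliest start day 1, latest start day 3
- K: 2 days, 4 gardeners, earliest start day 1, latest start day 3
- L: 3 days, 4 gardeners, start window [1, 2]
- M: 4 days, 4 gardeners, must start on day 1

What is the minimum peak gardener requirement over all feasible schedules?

Early-start (J@1, K@1, L@1, M@1) gives peak 14: d1:14  d2:14  d3:8  d4:4.
Shift K→3.
Schedule J@1, K@3, L@1, M@1: d1:10  d2:10  d3:12  d4:8 — peak 12.
No arrangement of the 18 feasible schedules does better.

12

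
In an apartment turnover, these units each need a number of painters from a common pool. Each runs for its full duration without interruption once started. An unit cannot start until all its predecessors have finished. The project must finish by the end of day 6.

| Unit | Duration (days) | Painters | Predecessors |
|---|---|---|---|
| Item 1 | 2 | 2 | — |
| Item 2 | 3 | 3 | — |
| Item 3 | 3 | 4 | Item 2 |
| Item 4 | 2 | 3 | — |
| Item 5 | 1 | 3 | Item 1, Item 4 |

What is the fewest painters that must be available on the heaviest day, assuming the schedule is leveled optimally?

7

Early-start (Item 1@1, Item 2@1, Item 3@4, Item 4@1, Item 5@3) gives peak 8: d1:8  d2:8  d3:6  d4:4  d5:4  d6:4.
Shift Item 4→3, Item 5→5.
Schedule Item 1@1, Item 2@1, Item 3@4, Item 4@3, Item 5@5: d1:5  d2:5  d3:6  d4:7  d5:7  d6:4 — peak 7.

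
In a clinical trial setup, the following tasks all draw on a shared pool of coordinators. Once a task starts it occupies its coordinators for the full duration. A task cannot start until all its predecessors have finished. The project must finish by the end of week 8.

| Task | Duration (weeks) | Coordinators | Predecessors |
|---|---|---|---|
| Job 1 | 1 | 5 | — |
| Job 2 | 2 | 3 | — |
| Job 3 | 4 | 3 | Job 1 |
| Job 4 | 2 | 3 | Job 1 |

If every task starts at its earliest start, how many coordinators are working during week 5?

3

At early start, week 5 has: Job 3.
Demand: 3 = 3.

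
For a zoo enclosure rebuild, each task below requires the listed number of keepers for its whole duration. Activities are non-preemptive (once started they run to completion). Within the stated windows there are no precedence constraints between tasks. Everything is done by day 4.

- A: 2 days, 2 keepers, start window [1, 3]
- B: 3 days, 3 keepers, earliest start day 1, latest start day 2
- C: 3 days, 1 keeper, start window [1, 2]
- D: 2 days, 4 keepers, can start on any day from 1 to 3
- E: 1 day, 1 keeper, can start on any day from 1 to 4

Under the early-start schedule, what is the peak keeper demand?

11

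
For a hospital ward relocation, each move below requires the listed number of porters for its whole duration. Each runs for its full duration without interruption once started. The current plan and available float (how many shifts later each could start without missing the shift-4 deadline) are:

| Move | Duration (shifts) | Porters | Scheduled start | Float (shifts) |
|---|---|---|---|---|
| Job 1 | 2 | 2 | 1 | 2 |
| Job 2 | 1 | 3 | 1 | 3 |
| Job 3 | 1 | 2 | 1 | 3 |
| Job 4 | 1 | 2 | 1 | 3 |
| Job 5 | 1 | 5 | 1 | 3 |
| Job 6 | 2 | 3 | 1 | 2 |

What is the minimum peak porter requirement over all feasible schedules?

6

Early-start (Job 1@1, Job 2@1, Job 3@1, Job 4@1, Job 5@1, Job 6@1) gives peak 17: s1:17  s2:5  s3:0  s4:0.
Shift Job 2→3, Job 5→4, Job 6→2.
Schedule Job 1@1, Job 2@3, Job 3@1, Job 4@1, Job 5@4, Job 6@2: s1:6  s2:5  s3:6  s4:5 — peak 6.
Total porter-shifts = 22 over 4 shifts ⇒ peak ≥ ⌈22/4⌉ = 6, so 6 is optimal.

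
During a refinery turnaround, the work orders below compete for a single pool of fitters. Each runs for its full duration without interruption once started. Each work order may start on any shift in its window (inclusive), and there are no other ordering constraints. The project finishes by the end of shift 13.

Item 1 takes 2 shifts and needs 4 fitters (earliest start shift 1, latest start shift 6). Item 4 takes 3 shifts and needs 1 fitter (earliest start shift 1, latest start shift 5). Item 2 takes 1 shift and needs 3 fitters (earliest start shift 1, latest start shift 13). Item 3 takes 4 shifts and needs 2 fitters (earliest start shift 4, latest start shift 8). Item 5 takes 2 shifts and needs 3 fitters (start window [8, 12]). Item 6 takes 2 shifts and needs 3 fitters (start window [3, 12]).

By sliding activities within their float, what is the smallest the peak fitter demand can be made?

4

Early-start (Item 1@1, Item 4@1, Item 2@1, Item 3@4, Item 5@8, Item 6@3) gives peak 8: s1:8  s2:5  s3:4  s4:5  s5:2  s6:2  s7:2  s8:3  s9:3  s10:0  s11:0  s12:0  s13:0.
Shift Item 4→3, Item 2→3, Item 6→10.
Schedule Item 1@1, Item 4@3, Item 2@3, Item 3@4, Item 5@8, Item 6@10: s1:4  s2:4  s3:4  s4:3  s5:3  s6:2  s7:2  s8:3  s9:3  s10:3  s11:3  s12:0  s13:0 — peak 4.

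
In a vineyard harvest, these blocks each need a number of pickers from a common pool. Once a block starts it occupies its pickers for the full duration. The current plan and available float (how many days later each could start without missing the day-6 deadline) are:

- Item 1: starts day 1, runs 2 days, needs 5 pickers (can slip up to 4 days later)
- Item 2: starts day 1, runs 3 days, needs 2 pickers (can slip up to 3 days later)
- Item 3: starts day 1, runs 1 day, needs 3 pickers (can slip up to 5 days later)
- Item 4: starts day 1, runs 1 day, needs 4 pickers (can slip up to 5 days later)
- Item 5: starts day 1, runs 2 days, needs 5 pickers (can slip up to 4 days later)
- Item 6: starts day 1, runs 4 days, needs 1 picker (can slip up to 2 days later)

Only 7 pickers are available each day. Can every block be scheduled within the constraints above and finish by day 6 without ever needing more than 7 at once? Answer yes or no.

Schedule Item 1@1, Item 2@1, Item 3@3, Item 4@4, Item 5@5, Item 6@3: d1:7  d2:7  d3:6  d4:5  d5:6  d6:6 — peak 7 ≤ 7.

yes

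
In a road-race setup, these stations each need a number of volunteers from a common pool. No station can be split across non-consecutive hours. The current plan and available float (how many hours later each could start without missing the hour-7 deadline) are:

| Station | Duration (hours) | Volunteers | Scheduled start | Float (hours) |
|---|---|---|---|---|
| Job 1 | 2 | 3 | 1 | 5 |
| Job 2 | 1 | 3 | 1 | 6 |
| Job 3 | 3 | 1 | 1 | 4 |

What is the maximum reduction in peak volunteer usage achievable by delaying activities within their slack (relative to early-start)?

4

Early-start peak: h1:7  h2:4  h3:1  h4:0  h5:0  h6:0  h7:0 ⇒ 7.
Leveled (Job 1@1, Job 2@3, Job 3@4): h1:3  h2:3  h3:3  h4:1  h5:1  h6:1  h7:0 ⇒ 3.
Reduction 7 − 3 = 4.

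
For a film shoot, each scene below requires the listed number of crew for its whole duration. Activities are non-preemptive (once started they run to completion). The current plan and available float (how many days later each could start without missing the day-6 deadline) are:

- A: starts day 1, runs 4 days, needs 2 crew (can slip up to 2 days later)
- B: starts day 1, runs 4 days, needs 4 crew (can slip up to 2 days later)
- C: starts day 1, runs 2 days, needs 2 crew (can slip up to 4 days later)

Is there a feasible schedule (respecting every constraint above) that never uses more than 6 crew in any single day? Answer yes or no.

Schedule A@1, B@1, C@5: d1:6  d2:6  d3:6  d4:6  d5:2  d6:2 — peak 6 ≤ 6.

yes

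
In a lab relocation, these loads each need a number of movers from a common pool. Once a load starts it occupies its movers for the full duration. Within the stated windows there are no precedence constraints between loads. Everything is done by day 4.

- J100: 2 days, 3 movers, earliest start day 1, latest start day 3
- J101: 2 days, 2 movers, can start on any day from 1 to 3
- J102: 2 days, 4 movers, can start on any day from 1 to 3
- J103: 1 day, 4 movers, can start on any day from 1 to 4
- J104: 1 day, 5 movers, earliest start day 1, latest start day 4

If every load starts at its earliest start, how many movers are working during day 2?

9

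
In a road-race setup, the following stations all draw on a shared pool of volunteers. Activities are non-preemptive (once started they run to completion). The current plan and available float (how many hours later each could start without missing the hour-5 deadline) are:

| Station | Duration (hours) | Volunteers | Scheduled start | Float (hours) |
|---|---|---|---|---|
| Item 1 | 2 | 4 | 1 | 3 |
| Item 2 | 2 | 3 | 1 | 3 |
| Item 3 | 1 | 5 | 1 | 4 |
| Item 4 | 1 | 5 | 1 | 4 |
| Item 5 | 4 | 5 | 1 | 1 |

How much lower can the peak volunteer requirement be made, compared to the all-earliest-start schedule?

Early-start peak: h1:22  h2:12  h3:5  h4:5  h5:0 ⇒ 22.
Leveled (Item 1@1, Item 2@3, Item 3@1, Item 4@5, Item 5@2): h1:9  h2:9  h3:8  h4:8  h5:10 ⇒ 10.
Reduction 22 − 10 = 12.

12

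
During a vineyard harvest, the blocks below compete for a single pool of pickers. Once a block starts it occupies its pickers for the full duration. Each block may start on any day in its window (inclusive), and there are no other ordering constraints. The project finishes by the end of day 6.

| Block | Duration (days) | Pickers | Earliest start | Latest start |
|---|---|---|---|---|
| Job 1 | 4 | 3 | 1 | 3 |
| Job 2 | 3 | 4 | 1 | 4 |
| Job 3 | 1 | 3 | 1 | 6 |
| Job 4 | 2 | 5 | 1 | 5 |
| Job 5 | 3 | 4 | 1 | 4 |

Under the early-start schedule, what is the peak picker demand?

Early-start schedule: Job 1@1, Job 2@1, Job 3@1, Job 4@1, Job 5@1.
Load per day: day 1: 19, day 2: 16, day 3: 11, day 4: 3, day 5: 0, day 6: 0.
Peak is 19.

19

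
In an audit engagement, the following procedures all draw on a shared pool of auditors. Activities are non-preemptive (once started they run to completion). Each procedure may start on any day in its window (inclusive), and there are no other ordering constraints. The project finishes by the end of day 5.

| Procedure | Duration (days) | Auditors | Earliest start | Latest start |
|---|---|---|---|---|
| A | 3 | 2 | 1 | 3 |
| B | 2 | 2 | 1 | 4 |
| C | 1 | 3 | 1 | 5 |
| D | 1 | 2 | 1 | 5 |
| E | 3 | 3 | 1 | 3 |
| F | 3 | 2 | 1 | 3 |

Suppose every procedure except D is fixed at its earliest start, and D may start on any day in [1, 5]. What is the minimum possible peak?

D@1: d1:14  d2:9  d3:7  d4:0  d5:0 → peak 14
D@2: d1:12  d2:11  d3:7  d4:0  d5:0 → peak 12
D@3: d1:12  d2:9  d3:9  d4:0  d5:0 → peak 12
D@4: d1:12  d2:9  d3:7  d4:2  d5:0 → peak 12
D@5: d1:12  d2:9  d3:7  d4:0  d5:2 → peak 12
Best is D@2, peak 12.

12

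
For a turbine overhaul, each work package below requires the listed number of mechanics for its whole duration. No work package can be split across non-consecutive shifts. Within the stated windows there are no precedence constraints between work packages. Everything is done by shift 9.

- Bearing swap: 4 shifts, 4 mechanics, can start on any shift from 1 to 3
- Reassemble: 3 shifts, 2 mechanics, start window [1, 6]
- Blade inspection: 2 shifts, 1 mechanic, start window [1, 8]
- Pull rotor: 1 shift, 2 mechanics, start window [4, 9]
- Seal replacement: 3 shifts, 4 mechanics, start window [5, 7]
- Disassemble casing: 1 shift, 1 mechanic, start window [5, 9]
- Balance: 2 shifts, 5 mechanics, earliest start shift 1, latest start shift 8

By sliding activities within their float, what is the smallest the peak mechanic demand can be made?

Early-start (Bearing swap@1, Reassemble@1, Blade inspection@1, Pull rotor@4, Seal replacement@5, Disassemble casing@5, Balance@1) gives peak 12: s1:12  s2:12  s3:6  s4:6  s5:5  s6:4  s7:4  s8:0  s9:0.
Shift Blade inspection→4, Pull rotor→6, Balance→8.
Schedule Bearing swap@1, Reassemble@1, Blade inspection@4, Pull rotor@6, Seal replacement@5, Disassemble casing@5, Balance@8: s1:6  s2:6  s3:6  s4:5  s5:6  s6:6  s7:4  s8:5  s9:5 — peak 6.
Total mechanic-shifts = 49 over 9 shifts ⇒ peak ≥ ⌈49/9⌉ = 6, so 6 is optimal.

6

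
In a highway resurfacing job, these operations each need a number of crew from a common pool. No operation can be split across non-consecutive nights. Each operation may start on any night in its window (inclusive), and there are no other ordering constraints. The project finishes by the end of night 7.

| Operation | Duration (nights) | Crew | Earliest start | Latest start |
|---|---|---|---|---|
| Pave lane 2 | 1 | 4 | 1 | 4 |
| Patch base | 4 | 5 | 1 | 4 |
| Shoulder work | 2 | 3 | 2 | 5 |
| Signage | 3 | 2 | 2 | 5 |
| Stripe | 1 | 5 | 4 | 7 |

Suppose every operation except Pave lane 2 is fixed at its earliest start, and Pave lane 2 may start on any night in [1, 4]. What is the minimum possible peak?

12

Pave lane 2@1: n1:9  n2:10  n3:10  n4:12  n5:0  n6:0  n7:0 → peak 12
Pave lane 2@2: n1:5  n2:14  n3:10  n4:12  n5:0  n6:0  n7:0 → peak 14
Pave lane 2@3: n1:5  n2:10  n3:14  n4:12  n5:0  n6:0  n7:0 → peak 14
Pave lane 2@4: n1:5  n2:10  n3:10  n4:16  n5:0  n6:0  n7:0 → peak 16
Best is Pave lane 2@1, peak 12.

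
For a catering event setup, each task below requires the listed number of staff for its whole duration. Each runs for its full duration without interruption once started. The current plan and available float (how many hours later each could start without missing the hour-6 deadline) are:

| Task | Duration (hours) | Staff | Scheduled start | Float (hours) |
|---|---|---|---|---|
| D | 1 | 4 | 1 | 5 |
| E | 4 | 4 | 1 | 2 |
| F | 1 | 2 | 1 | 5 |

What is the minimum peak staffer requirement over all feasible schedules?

Early-start (D@1, E@1, F@1) gives peak 10: h1:10  h2:4  h3:4  h4:4  h5:0  h6:0.
Shift E→2, F→6.
Schedule D@1, E@2, F@6: h1:4  h2:4  h3:4  h4:4  h5:4  h6:2 — peak 4.
Total staffer-hours = 22 over 6 hours ⇒ peak ≥ ⌈22/6⌉ = 4, so 4 is optimal.

4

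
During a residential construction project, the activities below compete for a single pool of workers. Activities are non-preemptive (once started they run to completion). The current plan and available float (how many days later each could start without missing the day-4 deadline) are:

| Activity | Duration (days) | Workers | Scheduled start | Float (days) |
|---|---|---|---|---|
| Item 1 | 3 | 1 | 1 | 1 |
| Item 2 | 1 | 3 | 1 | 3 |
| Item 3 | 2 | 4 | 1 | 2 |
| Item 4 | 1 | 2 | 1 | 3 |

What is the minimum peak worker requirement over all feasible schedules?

Early-start (Item 1@1, Item 2@1, Item 3@1, Item 4@1) gives peak 10: d1:10  d2:5  d3:1  d4:0.
Shift Item 3→2, Item 4→4.
Schedule Item 1@1, Item 2@1, Item 3@2, Item 4@4: d1:4  d2:5  d3:5  d4:2 — peak 5.

5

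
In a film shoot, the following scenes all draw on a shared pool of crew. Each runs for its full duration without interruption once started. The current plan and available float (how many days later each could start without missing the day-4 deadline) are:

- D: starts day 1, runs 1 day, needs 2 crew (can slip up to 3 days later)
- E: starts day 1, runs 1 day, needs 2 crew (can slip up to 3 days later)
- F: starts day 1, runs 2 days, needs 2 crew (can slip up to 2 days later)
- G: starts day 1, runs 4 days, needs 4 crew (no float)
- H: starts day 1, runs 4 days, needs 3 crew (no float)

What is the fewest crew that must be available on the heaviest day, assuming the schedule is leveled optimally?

9

Early-start (D@1, E@1, F@1, G@1, H@1) gives peak 13: d1:13  d2:9  d3:7  d4:7.
Shift E→2, F→3.
Schedule D@1, E@2, F@3, G@1, H@1: d1:9  d2:9  d3:9  d4:9 — peak 9.
Total crew member-days = 36 over 4 days ⇒ peak ≥ ⌈36/4⌉ = 9, so 9 is optimal.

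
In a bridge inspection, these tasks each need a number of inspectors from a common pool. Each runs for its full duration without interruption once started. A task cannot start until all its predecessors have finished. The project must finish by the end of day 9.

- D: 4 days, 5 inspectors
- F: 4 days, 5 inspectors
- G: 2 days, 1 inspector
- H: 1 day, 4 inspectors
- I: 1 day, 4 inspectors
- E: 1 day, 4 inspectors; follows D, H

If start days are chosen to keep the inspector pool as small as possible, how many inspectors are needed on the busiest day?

9

Early-start (D@1, F@1, G@1, H@1, I@1, E@5) gives peak 19: d1:19  d2:11  d3:10  d4:10  d5:4  d6:0  d7:0  d8:0  d9:0.
Shift F→5, H→3, I→4.
Schedule D@1, F@5, G@1, H@3, I@4, E@5: d1:6  d2:6  d3:9  d4:9  d5:9  d6:5  d7:5  d8:5  d9:0 — peak 9.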